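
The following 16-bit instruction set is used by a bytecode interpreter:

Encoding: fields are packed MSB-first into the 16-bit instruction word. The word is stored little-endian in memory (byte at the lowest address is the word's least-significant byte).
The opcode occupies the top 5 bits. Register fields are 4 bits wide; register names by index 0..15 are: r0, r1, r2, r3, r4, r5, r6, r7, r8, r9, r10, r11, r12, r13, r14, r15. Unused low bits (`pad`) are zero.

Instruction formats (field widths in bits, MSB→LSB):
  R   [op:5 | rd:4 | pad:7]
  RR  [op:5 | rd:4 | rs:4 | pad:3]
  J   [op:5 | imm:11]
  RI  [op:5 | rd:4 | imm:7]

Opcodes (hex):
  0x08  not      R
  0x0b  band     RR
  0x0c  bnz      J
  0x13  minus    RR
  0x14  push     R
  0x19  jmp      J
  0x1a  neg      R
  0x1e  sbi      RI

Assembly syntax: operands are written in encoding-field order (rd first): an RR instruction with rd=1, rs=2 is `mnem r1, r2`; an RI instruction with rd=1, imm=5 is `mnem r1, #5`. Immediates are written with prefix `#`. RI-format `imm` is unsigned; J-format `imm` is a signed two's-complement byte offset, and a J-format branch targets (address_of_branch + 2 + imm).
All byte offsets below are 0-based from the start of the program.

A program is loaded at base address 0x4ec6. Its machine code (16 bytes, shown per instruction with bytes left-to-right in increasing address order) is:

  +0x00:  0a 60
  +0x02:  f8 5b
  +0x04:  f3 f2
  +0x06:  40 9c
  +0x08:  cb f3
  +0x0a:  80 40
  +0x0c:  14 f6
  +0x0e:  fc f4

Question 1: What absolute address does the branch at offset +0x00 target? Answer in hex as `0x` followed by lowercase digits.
0x4ed2

@+00  little-endian(0a 60) = 0x600a
  top 5b → 0xc → bnz [J]
  imm: (w>>0)&0x7ff=0xa → #10
  target = base 0x4ec6 + off 0x00 + 2 + imm 10 = 0x4ed2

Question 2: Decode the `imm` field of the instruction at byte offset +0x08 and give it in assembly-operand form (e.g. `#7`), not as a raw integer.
#75

[08] cb f3 → 0xf3cb
  top 5b → 0x1e → sbi [RI]
  [10:7] rd=7 = r7
  [6:0] imm=75 = #75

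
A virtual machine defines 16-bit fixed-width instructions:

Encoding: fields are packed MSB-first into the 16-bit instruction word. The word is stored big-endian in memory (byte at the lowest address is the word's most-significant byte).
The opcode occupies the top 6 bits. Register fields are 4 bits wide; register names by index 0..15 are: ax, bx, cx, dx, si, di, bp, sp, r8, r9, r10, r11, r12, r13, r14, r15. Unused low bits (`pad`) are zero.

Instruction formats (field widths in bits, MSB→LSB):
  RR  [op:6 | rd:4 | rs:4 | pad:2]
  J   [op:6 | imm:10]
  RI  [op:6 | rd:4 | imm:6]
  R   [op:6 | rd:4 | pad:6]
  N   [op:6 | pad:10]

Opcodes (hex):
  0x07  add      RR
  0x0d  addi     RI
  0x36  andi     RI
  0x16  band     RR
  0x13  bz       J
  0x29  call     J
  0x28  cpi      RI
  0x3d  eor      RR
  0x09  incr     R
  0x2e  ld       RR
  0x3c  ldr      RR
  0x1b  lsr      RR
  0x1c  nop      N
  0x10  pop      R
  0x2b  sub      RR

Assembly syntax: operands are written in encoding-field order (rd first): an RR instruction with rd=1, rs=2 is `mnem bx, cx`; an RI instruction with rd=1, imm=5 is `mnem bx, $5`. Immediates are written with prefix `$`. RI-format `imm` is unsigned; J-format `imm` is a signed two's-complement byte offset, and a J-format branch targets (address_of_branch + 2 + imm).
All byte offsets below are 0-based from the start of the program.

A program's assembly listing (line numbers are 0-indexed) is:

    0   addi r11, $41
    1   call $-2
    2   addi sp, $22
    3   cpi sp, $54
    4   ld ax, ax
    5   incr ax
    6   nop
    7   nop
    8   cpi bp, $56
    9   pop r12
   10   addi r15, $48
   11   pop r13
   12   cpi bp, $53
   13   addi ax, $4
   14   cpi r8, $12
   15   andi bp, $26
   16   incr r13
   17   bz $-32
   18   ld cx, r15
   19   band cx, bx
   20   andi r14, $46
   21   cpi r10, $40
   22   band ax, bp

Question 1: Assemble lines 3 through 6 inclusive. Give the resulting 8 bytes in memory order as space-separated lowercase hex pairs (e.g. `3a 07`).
a1 f6 b8 00 24 00 70 00

line 3 (cpi): pack op=0x28:6|rd=7:4|imm=54:6 = 0xa1f6; big→ a1 f6
line 4 (ld): pack op=0x2e:6|rd=0:4|rs=0:4|pad=0:2 = 0xb800; big→ b8 00
line 5 (incr): pack op=0x9:6|rd=0:4|pad=0:6 = 0x2400; big→ 24 00
line 6 (nop): pack op=0x1c:6|pad=0:10 = 0x7000; big→ 70 00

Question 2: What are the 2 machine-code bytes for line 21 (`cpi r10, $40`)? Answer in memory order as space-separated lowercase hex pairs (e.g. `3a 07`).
line 21 (cpi): pack op=0x28:6|rd=10:4|imm=40:6 = 0xa2a8; big→ a2 a8

a2 a8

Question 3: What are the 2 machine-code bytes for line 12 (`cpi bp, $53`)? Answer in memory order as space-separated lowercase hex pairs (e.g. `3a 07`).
L12: cpi op=0x28:6|rd=6:4|imm=53:6 ⇒ 0xa1b5 ⇒ big a1 b5

a1 b5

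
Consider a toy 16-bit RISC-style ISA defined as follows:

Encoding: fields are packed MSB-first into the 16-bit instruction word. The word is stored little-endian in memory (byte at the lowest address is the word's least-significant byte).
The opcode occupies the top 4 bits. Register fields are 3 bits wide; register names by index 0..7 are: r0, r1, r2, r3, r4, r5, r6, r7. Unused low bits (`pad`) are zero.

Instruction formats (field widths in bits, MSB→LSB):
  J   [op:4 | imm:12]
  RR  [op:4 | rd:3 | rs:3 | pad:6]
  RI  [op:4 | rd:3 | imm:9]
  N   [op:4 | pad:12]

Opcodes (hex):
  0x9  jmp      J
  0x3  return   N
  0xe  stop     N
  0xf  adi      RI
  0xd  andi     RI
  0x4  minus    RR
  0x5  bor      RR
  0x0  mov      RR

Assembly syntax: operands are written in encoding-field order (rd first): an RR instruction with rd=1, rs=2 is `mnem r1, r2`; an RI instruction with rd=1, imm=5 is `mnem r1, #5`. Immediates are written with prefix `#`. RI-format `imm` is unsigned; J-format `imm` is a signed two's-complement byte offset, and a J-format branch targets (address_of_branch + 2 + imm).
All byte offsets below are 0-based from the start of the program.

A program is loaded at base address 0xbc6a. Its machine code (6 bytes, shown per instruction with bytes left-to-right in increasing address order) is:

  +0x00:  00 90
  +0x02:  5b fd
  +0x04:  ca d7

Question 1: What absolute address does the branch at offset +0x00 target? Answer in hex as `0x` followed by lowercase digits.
off 0x00: read 00 90 as little → 0x9000
  opcode bits[15:12]=0x9: jmp/J
  imm@[11:0]=0x0 ⇒ #0
  target = base 0xbc6a + off 0x00 + 2 + imm 0 = 0xbc6c

0xbc6c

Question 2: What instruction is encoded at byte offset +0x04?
@+04  little-endian(ca d7) = 0xd7ca
  op=0xd7ca>>12=0xd ⇒ andi (RI)
  [11:9] rd=3 = r3
  [8:0] imm=458 = #458

andi r3, #458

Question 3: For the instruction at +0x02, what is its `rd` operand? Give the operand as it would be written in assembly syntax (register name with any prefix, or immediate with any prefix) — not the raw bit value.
r6

+0x02: 5b fd ⇒ word 0xfd5b (little)
  op=0xfd5b>>12=0xf ⇒ adi (RI)
  [11:9] rd=6 = r6
  [8:0] imm=347 = #347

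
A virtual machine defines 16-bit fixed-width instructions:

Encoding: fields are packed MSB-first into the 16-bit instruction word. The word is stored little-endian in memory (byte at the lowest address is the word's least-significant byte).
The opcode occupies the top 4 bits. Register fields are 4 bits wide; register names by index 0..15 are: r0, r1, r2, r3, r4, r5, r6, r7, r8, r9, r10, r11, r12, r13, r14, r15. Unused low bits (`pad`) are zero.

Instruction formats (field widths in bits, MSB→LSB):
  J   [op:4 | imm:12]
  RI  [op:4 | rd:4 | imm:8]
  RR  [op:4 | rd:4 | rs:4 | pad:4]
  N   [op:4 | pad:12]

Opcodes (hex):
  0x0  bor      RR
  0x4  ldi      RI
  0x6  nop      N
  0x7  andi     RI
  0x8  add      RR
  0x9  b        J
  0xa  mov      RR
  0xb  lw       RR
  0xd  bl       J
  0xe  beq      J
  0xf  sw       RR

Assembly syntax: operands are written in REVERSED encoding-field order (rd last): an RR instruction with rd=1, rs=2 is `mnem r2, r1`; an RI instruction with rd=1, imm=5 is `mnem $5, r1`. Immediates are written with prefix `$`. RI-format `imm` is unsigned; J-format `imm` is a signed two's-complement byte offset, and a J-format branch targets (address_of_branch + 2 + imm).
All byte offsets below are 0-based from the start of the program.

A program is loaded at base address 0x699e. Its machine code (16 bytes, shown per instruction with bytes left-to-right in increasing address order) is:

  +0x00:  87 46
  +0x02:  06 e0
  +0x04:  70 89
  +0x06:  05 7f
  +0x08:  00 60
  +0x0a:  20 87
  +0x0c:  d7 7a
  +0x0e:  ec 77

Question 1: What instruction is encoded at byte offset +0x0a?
add r2, r7

+0x0a: 20 87 ⇒ word 0x8720 (little)
  top 4b → 0x8 → add [RR]
  rd: (w>>8)&0xf=0x7 → r7
  rs: (w>>4)&0xf=0x2 → r2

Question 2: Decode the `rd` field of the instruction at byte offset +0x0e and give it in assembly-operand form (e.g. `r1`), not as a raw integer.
r7

+0x0e: ec 77 ⇒ word 0x77ec (little)
  op=0x77ec>>12=0x7 ⇒ andi (RI)
  [11:8] rd=7 = r7
  [7:0] imm=236 = $236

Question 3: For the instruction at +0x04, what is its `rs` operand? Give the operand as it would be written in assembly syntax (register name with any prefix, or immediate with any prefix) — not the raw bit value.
@+04  little-endian(70 89) = 0x8970
  opcode bits[15:12]=0x8: add/RR
  [11:8] rd=9 = r9
  [7:4] rs=7 = r7

r7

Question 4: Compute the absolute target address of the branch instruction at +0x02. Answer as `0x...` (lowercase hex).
@+02  little-endian(06 e0) = 0xe006
  top 4b → 0xe → beq [J]
  [11:0] imm=6 = $6
  target = base 0x699e + off 0x02 + 2 + imm 6 = 0x69a8

0x69a8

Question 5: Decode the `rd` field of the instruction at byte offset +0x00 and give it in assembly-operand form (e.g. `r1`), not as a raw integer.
[00] 87 46 → 0x4687
  top 4b → 0x4 → ldi [RI]
  rd@[11:8]=0x6 ⇒ r6
  imm@[7:0]=0x87 ⇒ $135

r6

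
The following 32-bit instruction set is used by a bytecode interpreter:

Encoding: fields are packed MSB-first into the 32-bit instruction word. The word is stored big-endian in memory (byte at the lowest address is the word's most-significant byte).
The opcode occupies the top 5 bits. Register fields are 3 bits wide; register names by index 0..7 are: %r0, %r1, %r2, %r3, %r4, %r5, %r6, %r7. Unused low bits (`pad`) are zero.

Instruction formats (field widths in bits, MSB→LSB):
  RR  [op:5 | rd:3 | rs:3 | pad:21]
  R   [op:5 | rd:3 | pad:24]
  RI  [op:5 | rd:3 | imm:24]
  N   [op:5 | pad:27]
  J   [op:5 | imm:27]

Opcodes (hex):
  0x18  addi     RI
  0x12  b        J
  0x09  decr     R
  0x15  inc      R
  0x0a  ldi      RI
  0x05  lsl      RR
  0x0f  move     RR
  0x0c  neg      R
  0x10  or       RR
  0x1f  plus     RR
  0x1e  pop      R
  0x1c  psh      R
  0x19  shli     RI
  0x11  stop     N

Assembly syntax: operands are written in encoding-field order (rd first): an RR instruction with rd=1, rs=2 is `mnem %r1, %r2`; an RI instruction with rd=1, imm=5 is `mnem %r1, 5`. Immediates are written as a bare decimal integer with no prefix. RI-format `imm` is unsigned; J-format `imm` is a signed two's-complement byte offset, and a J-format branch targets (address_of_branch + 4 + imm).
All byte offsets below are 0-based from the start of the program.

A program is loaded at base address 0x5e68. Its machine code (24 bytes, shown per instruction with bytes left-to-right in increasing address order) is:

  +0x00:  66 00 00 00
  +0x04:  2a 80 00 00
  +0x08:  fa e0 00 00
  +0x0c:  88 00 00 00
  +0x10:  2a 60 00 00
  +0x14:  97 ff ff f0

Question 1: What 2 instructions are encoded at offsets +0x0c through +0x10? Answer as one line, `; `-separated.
stop; lsl %r2, %r3

@+0c  big-endian(88 00 00 00) = 0x88000000
  op=0x88000000>>27=0x11 ⇒ stop (N)
@+10  big-endian(2a 60 00 00) = 0x2a600000
  op=0x2a600000>>27=0x5 ⇒ lsl (RR)
  [26:24] rd=2 = %r2
  [23:21] rs=3 = %r3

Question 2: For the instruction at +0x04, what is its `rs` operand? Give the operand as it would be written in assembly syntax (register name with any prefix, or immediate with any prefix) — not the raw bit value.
%r4

off 0x04: read 2a 80 00 00 as big → 0x2a800000
  opcode bits[31:27]=0x5: lsl/RR
  rd: (w>>24)&0x7=0x2 → %r2
  rs: (w>>21)&0x7=0x4 → %r4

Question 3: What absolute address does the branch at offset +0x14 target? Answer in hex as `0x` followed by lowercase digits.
off 0x14: read 97 ff ff f0 as big → 0x97fffff0
  top 5b → 0x12 → b [J]
  imm: (w>>0)&0x7ffffff=0x7fffff0 (s27→-16) → -16
  target = base 0x5e68 + off 0x14 + 4 + imm -16 = 0x5e70

0x5e70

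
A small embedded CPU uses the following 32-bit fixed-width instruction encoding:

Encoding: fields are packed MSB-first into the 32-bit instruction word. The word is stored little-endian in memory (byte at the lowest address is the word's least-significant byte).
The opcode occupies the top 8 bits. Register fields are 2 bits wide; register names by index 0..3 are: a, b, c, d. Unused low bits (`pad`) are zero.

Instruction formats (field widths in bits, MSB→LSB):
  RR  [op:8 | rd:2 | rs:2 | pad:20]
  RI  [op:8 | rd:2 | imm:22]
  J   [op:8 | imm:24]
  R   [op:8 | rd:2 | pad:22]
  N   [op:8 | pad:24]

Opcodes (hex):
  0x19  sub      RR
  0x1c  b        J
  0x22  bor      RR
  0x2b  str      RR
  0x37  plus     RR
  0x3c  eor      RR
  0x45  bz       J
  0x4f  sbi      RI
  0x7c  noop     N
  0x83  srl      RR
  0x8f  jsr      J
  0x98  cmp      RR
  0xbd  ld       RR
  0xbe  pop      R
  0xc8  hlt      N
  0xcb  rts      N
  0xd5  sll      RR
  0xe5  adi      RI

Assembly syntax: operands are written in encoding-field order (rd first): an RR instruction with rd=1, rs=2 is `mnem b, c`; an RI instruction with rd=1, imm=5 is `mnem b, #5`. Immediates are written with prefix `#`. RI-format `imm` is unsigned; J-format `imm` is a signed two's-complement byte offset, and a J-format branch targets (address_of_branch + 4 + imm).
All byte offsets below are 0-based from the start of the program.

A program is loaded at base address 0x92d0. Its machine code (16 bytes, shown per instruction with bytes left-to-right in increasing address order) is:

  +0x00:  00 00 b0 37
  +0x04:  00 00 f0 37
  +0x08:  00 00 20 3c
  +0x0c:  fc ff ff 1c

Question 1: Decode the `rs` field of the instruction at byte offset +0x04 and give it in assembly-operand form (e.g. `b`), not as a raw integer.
d

[04] 00 00 f0 37 → 0x37f00000
  top 8b → 0x37 → plus [RR]
  rd@[23:22]=0x3 ⇒ d
  rs@[21:20]=0x3 ⇒ d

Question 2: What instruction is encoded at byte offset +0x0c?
b #-4

@+0c  little-endian(fc ff ff 1c) = 0x1cfffffc
  op=0x1cfffffc>>24=0x1c ⇒ b (J)
  imm: (w>>0)&0xffffff=0xfffffc (s24→-4) → #-4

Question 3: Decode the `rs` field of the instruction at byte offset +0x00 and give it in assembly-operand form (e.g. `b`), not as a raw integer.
d

@+00  little-endian(00 00 b0 37) = 0x37b00000
  op=0x37b00000>>24=0x37 ⇒ plus (RR)
  [23:22] rd=2 = c
  [21:20] rs=3 = d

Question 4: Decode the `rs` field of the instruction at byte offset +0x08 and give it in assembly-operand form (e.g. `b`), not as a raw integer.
c

+0x08: 00 00 20 3c ⇒ word 0x3c200000 (little)
  op=0x3c200000>>24=0x3c ⇒ eor (RR)
  rd@[23:22]=0x0 ⇒ a
  rs@[21:20]=0x2 ⇒ c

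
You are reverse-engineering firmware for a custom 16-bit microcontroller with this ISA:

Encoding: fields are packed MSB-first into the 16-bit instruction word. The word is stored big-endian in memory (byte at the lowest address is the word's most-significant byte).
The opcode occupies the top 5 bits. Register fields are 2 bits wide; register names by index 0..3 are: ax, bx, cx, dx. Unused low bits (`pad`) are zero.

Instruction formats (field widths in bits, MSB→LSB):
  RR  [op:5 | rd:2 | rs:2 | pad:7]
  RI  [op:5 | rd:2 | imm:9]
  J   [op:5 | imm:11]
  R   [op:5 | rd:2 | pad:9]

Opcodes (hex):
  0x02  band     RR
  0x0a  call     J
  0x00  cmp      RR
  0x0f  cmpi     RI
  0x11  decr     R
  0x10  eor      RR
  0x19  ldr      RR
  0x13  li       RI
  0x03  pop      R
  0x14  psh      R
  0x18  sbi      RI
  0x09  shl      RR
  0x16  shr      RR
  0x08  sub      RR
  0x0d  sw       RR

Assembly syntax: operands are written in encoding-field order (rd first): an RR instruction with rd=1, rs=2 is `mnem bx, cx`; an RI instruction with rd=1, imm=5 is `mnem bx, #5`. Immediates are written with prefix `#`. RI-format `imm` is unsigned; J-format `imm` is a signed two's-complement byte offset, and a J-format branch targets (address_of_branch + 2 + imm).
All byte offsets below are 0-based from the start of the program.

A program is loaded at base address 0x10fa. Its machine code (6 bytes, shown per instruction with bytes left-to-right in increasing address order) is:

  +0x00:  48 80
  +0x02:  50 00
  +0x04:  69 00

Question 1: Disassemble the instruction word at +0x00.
shl ax, bx

[00] 48 80 → 0x4880
  opcode bits[15:11]=0x9: shl/RR
  [10:9] rd=0 = ax
  [8:7] rs=1 = bx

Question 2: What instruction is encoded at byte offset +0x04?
+0x04: 69 00 ⇒ word 0x6900 (big)
  opcode bits[15:11]=0xd: sw/RR
  rd: (w>>9)&0x3=0x0 → ax
  rs: (w>>7)&0x3=0x2 → cx

sw ax, cx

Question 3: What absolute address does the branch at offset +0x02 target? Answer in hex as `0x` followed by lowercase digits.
+0x02: 50 00 ⇒ word 0x5000 (big)
  opcode bits[15:11]=0xa: call/J
  imm: (w>>0)&0x7ff=0x0 → #0
  target = base 0x10fa + off 0x02 + 2 + imm 0 = 0x10fe

0x10fe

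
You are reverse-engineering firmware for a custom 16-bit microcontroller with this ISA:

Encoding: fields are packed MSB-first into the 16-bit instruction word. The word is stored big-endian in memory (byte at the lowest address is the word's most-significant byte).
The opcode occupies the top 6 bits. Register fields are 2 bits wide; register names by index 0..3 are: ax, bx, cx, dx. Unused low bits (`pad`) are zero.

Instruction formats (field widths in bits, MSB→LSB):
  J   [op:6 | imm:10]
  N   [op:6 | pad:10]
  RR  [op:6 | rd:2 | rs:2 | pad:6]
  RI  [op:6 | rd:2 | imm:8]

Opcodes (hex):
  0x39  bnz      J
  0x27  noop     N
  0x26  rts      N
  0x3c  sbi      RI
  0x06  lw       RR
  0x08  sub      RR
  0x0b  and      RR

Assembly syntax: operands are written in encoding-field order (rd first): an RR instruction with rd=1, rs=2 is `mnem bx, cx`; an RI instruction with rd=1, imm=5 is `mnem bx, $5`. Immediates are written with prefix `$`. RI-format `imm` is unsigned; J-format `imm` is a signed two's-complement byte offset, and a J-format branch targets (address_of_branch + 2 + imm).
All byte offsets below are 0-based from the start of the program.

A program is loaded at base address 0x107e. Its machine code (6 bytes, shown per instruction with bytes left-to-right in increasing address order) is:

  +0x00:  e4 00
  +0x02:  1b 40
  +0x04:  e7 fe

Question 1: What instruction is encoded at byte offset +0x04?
bnz $-2

off 0x04: read e7 fe as big → 0xe7fe
  opcode bits[15:10]=0x39: bnz/J
  imm@[9:0]=0x3fe (s10→-2) ⇒ $-2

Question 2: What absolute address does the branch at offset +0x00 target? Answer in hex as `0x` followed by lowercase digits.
+0x00: e4 00 ⇒ word 0xe400 (big)
  opcode bits[15:10]=0x39: bnz/J
  imm@[9:0]=0x0 ⇒ $0
  target = base 0x107e + off 0x00 + 2 + imm 0 = 0x1080

0x1080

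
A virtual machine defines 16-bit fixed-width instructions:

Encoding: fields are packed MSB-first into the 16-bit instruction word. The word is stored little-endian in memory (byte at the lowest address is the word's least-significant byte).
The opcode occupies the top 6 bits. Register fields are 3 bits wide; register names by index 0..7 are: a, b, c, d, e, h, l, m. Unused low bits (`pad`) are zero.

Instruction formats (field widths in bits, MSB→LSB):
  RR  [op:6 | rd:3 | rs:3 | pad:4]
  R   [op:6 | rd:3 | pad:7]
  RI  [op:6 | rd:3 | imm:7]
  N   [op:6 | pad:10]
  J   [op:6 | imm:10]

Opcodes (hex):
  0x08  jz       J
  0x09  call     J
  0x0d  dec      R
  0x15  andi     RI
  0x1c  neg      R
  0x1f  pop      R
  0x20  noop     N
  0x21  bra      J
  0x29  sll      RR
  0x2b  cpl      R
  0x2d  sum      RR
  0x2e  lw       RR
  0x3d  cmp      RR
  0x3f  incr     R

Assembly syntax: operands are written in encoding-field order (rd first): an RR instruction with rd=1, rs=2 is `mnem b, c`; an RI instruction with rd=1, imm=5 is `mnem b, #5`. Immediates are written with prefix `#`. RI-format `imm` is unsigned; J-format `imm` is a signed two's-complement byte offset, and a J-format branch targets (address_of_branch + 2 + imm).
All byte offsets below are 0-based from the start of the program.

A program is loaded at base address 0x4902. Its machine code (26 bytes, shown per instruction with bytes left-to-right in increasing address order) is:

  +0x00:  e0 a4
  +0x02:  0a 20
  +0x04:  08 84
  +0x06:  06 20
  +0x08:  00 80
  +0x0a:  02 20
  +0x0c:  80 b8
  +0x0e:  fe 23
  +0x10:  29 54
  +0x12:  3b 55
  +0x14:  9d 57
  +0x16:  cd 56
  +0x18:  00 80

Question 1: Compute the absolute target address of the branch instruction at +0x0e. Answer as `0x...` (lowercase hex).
0x4910

@+0e  little-endian(fe 23) = 0x23fe
  top 6b → 0x8 → jz [J]
  imm@[9:0]=0x3fe (s10→-2) ⇒ #-2
  target = base 0x4902 + off 0x0e + 2 + imm -2 = 0x4910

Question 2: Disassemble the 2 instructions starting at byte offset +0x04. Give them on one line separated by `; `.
bra #8; jz #6

+0x04: 08 84 ⇒ word 0x8408 (little)
  op=0x8408>>10=0x21 ⇒ bra (J)
  imm@[9:0]=0x8 ⇒ #8
+0x06: 06 20 ⇒ word 0x2006 (little)
  op=0x2006>>10=0x8 ⇒ jz (J)
  imm@[9:0]=0x6 ⇒ #6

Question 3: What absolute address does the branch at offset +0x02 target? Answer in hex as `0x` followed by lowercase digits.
0x4910

off 0x02: read 0a 20 as little → 0x200a
  opcode bits[15:10]=0x8: jz/J
  imm: (w>>0)&0x3ff=0xa → #10
  target = base 0x4902 + off 0x02 + 2 + imm 10 = 0x4910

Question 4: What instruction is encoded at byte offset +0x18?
noop

off 0x18: read 00 80 as little → 0x8000
  opcode bits[15:10]=0x20: noop/N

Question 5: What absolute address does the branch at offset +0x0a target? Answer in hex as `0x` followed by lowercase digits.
0x4910

[0a] 02 20 → 0x2002
  op=0x2002>>10=0x8 ⇒ jz (J)
  imm: (w>>0)&0x3ff=0x2 → #2
  target = base 0x4902 + off 0x0a + 2 + imm 2 = 0x4910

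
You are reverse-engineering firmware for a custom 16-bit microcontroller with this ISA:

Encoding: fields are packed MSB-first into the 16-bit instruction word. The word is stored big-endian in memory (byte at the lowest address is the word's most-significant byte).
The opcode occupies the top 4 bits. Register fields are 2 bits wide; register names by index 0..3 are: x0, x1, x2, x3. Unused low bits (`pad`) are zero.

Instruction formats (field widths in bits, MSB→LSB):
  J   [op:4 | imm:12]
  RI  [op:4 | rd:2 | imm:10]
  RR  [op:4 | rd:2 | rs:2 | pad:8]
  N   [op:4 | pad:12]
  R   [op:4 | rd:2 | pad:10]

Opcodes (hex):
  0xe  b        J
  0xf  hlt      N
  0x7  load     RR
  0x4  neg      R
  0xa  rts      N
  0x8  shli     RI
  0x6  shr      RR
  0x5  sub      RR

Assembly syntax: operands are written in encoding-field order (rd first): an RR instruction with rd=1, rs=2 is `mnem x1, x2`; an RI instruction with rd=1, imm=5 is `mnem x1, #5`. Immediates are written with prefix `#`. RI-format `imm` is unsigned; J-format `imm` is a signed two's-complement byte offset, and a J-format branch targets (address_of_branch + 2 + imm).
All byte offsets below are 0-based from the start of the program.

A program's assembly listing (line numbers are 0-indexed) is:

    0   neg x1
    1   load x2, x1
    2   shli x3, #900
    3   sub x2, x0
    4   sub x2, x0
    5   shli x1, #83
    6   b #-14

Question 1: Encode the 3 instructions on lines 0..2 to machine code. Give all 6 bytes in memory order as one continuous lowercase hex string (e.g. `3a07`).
440079008f84

L0: neg op=0x4:4|rd=1:2|pad=0:10 ⇒ 0x4400 ⇒ big 44 00
L1: load op=0x7:4|rd=2:2|rs=1:2|pad=0:8 ⇒ 0x7900 ⇒ big 79 00
L2: shli op=0x8:4|rd=3:2|imm=900:10 ⇒ 0x8f84 ⇒ big 8f 84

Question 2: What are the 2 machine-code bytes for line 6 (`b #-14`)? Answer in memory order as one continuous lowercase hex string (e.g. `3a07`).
eff2

6. b fields op=0xe:4|imm=-14:12 → word eff2h → ef f2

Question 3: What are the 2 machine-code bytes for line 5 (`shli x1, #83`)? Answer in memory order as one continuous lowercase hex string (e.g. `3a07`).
8453

L5: shli op=0x8:4|rd=1:2|imm=83:10 ⇒ 0x8453 ⇒ big 84 53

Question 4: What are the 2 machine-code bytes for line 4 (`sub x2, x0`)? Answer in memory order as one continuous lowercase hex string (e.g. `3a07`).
line 4 (sub): pack op=0x5:4|rd=2:2|rs=0:2|pad=0:8 = 0x5800; big→ 58 00

5800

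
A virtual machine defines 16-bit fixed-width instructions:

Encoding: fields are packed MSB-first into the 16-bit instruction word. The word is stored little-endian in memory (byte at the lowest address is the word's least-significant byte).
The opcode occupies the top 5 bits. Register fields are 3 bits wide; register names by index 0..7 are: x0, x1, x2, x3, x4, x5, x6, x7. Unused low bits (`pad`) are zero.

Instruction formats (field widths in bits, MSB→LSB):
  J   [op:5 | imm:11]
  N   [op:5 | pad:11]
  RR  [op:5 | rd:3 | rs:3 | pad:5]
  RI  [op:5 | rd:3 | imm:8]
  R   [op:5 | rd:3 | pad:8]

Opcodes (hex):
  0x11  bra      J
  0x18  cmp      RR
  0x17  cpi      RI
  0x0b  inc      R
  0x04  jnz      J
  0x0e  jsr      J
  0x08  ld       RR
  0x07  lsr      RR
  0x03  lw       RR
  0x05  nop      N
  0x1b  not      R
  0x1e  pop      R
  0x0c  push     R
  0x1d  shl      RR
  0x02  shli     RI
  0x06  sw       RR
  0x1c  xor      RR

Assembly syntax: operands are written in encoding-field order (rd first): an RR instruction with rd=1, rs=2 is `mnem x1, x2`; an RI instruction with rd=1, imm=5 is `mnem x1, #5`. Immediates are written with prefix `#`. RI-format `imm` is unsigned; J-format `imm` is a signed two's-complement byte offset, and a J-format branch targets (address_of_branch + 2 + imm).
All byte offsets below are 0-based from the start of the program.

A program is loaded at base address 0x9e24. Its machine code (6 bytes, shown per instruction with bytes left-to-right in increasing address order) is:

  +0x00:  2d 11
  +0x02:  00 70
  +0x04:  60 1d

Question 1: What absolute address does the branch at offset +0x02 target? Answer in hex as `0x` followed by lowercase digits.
0x9e28

+0x02: 00 70 ⇒ word 0x7000 (little)
  top 5b → 0xe → jsr [J]
  [10:0] imm=0 = #0
  target = base 0x9e24 + off 0x02 + 2 + imm 0 = 0x9e28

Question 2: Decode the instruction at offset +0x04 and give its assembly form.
lw x5, x3

+0x04: 60 1d ⇒ word 0x1d60 (little)
  opcode bits[15:11]=0x3: lw/RR
  rd@[10:8]=0x5 ⇒ x5
  rs@[7:5]=0x3 ⇒ x3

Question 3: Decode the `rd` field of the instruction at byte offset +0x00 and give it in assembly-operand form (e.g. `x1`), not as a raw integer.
x1

@+00  little-endian(2d 11) = 0x112d
  op=0x112d>>11=0x2 ⇒ shli (RI)
  rd@[10:8]=0x1 ⇒ x1
  imm@[7:0]=0x2d ⇒ #45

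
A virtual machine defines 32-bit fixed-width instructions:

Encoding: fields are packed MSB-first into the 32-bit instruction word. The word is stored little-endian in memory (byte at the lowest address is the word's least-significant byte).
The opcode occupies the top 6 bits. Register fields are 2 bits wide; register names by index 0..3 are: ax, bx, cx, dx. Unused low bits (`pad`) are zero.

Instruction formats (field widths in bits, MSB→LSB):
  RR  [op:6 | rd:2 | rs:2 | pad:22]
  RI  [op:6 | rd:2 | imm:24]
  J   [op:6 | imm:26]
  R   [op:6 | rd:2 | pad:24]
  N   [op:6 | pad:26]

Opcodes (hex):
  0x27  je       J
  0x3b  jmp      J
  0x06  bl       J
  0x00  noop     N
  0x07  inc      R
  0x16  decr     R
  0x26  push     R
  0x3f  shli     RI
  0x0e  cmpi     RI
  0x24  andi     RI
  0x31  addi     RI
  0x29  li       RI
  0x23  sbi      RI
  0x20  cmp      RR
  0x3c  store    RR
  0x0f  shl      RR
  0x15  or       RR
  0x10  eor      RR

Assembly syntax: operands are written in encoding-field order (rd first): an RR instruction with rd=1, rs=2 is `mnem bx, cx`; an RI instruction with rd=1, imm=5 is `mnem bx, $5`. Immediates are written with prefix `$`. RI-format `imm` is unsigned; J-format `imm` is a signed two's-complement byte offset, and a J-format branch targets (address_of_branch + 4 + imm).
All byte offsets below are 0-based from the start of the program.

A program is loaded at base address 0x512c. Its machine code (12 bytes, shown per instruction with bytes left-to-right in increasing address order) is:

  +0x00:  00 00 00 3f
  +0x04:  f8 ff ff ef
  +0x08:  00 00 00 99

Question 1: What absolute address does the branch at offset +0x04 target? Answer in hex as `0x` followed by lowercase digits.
@+04  little-endian(f8 ff ff ef) = 0xeffffff8
  op=0xeffffff8>>26=0x3b ⇒ jmp (J)
  imm: (w>>0)&0x3ffffff=0x3fffff8 (s26→-8) → $-8
  target = base 0x512c + off 0x04 + 4 + imm -8 = 0x512c

0x512c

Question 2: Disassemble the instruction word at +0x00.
shl dx, ax

+0x00: 00 00 00 3f ⇒ word 0x3f000000 (little)
  op=0x3f000000>>26=0xf ⇒ shl (RR)
  rd: (w>>24)&0x3=0x3 → dx
  rs: (w>>22)&0x3=0x0 → ax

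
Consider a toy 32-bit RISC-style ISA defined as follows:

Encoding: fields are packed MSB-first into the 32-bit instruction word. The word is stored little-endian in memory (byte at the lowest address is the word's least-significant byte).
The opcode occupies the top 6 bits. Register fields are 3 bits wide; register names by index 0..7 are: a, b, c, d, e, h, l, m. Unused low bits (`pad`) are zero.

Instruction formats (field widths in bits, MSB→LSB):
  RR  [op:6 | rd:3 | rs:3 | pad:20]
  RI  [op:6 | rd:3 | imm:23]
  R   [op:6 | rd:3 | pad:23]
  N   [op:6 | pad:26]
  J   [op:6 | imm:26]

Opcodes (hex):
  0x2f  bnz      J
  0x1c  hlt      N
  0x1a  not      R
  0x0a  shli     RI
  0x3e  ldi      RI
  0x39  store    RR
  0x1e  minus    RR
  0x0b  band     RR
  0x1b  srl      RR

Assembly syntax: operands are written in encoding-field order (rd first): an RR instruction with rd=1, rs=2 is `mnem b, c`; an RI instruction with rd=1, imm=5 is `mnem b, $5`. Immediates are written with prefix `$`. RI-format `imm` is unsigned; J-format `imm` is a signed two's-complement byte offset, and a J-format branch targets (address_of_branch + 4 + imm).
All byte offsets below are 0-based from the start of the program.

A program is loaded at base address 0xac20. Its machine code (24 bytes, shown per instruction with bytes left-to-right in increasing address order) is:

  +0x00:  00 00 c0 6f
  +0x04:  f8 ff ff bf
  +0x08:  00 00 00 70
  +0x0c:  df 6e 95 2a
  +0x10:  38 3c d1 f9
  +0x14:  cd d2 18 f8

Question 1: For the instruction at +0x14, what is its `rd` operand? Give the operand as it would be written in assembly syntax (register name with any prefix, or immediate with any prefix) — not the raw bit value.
a

[14] cd d2 18 f8 → 0xf818d2cd
  opcode bits[31:26]=0x3e: ldi/RI
  rd@[25:23]=0x0 ⇒ a
  imm@[22:0]=0x18d2cd ⇒ $1626829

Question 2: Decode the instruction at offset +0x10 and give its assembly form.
ldi d, $5323832

[10] 38 3c d1 f9 → 0xf9d13c38
  opcode bits[31:26]=0x3e: ldi/RI
  rd@[25:23]=0x3 ⇒ d
  imm@[22:0]=0x513c38 ⇒ $5323832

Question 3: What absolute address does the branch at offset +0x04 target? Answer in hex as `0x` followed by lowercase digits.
0xac20

@+04  little-endian(f8 ff ff bf) = 0xbffffff8
  top 6b → 0x2f → bnz [J]
  imm: (w>>0)&0x3ffffff=0x3fffff8 (s26→-8) → $-8
  target = base 0xac20 + off 0x04 + 4 + imm -8 = 0xac20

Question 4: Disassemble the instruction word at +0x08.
[08] 00 00 00 70 → 0x70000000
  top 6b → 0x1c → hlt [N]

hlt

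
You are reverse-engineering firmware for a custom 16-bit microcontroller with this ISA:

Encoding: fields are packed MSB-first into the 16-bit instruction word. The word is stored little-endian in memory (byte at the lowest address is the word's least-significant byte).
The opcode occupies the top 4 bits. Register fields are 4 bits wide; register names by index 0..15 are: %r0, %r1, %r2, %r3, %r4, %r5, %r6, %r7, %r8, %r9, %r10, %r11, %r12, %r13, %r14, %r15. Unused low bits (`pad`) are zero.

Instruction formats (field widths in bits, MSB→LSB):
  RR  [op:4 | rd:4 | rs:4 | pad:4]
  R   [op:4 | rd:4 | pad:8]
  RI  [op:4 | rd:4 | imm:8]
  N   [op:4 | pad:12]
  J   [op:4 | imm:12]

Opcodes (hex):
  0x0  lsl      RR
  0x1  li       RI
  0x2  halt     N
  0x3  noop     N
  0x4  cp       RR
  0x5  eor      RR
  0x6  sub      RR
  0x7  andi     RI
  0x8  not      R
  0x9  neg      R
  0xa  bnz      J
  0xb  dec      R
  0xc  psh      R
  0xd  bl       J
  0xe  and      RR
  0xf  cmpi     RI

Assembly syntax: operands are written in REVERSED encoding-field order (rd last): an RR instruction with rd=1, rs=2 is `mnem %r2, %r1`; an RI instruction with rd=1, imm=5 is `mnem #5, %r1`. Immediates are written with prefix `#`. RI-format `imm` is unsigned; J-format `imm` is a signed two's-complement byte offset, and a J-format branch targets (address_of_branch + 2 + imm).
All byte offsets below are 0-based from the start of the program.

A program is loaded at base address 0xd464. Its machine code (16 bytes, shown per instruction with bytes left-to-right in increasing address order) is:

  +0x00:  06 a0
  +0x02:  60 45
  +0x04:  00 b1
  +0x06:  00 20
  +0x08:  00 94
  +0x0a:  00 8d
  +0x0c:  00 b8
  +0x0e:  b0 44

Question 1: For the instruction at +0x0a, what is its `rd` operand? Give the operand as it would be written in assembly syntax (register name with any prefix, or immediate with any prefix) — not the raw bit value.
%r13

+0x0a: 00 8d ⇒ word 0x8d00 (little)
  op=0x8d00>>12=0x8 ⇒ not (R)
  rd@[11:8]=0xd ⇒ %r13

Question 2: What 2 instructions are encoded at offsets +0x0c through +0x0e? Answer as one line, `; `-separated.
dec %r8; cp %r11, %r4

off 0x0c: read 00 b8 as little → 0xb800
  opcode bits[15:12]=0xb: dec/R
  [11:8] rd=8 = %r8
off 0x0e: read b0 44 as little → 0x44b0
  opcode bits[15:12]=0x4: cp/RR
  [11:8] rd=4 = %r4
  [7:4] rs=11 = %r11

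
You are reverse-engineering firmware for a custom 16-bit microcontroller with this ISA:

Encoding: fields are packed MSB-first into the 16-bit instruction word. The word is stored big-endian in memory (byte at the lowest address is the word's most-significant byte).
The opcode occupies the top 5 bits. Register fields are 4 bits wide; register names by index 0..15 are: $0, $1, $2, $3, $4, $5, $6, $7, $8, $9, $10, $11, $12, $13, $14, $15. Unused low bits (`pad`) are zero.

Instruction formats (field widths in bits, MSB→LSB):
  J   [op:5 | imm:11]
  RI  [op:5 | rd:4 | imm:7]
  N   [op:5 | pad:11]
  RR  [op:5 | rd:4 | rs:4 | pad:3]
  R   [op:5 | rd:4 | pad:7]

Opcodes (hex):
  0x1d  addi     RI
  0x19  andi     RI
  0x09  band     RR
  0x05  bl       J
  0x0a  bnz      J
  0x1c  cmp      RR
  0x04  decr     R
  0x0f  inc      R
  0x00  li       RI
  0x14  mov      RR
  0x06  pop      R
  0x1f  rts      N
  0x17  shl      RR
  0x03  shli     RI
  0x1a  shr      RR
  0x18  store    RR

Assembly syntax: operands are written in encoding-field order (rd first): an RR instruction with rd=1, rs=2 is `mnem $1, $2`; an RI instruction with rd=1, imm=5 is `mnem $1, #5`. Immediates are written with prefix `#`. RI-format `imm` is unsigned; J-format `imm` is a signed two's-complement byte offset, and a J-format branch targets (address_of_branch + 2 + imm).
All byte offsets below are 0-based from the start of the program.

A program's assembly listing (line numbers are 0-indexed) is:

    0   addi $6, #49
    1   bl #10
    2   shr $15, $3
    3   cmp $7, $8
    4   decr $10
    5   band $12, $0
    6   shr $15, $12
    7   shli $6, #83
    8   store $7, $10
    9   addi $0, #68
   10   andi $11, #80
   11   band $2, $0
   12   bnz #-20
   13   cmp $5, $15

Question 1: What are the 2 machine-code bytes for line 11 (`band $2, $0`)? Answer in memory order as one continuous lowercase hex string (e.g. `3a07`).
11. band fields op=0x9:5|rd=2:4|rs=0:4|pad=0:3 → word 4900h → 49 00

4900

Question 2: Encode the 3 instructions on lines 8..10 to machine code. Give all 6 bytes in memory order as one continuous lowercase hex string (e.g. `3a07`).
L8: store op=0x18:5|rd=7:4|rs=10:4|pad=0:3 ⇒ 0xc3d0 ⇒ big c3 d0
L9: addi op=0x1d:5|rd=0:4|imm=68:7 ⇒ 0xe844 ⇒ big e8 44
L10: andi op=0x19:5|rd=11:4|imm=80:7 ⇒ 0xcdd0 ⇒ big cd d0

c3d0e844cdd0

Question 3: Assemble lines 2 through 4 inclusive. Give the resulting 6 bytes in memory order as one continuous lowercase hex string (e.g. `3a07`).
2. shr fields op=0x1a:5|rd=15:4|rs=3:4|pad=0:3 → word d798h → d7 98
3. cmp fields op=0x1c:5|rd=7:4|rs=8:4|pad=0:3 → word e3c0h → e3 c0
4. decr fields op=0x4:5|rd=10:4|pad=0:7 → word 2500h → 25 00

d798e3c02500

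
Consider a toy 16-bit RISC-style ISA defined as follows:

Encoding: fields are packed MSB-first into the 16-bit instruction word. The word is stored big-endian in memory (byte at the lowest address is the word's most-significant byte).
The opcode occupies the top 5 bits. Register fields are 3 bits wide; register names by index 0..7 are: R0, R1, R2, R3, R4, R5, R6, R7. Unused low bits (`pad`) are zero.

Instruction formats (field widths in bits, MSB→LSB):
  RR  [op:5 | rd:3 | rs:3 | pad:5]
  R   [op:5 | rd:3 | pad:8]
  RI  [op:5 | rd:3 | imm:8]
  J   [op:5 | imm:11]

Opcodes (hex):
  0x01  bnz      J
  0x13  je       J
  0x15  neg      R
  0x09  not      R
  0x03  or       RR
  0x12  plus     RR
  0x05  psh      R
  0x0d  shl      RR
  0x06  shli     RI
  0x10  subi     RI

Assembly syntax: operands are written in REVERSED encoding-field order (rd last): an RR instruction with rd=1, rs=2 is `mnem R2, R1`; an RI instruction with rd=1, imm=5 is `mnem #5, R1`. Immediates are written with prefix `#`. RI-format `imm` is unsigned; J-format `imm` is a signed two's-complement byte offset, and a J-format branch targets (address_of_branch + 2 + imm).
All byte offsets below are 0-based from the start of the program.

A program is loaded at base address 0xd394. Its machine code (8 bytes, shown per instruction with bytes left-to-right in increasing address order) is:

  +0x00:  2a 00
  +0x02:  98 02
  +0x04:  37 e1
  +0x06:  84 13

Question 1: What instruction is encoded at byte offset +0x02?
off 0x02: read 98 02 as big → 0x9802
  opcode bits[15:11]=0x13: je/J
  [10:0] imm=2 = #2

je #2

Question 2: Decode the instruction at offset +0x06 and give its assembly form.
subi #19, R4

+0x06: 84 13 ⇒ word 0x8413 (big)
  opcode bits[15:11]=0x10: subi/RI
  [10:8] rd=4 = R4
  [7:0] imm=19 = #19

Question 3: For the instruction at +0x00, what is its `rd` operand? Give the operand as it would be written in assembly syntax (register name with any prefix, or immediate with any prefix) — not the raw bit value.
R2

off 0x00: read 2a 00 as big → 0x2a00
  top 5b → 0x5 → psh [R]
  [10:8] rd=2 = R2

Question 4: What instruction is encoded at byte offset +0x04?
+0x04: 37 e1 ⇒ word 0x37e1 (big)
  top 5b → 0x6 → shli [RI]
  rd: (w>>8)&0x7=0x7 → R7
  imm: (w>>0)&0xff=0xe1 → #225

shli #225, R7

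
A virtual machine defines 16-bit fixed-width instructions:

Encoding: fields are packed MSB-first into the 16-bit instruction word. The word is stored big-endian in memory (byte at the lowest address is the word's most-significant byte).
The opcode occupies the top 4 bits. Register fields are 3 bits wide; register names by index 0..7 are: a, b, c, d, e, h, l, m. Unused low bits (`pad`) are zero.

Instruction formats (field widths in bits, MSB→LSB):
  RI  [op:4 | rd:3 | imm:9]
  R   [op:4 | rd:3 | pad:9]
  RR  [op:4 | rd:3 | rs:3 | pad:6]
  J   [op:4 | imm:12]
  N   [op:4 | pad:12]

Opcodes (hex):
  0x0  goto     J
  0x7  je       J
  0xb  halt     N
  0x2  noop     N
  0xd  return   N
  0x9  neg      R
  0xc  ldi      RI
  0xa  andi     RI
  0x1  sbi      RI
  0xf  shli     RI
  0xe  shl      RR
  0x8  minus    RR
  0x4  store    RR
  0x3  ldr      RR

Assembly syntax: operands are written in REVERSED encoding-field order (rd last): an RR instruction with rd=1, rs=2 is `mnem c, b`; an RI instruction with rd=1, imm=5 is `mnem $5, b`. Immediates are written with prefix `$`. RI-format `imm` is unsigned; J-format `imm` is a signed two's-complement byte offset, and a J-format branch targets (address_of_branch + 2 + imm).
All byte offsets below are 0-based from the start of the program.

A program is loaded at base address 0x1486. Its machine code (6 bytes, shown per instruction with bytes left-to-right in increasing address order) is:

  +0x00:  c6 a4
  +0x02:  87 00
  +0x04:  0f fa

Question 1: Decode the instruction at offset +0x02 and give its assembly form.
+0x02: 87 00 ⇒ word 0x8700 (big)
  opcode bits[15:12]=0x8: minus/RR
  rd: (w>>9)&0x7=0x3 → d
  rs: (w>>6)&0x7=0x4 → e

minus e, d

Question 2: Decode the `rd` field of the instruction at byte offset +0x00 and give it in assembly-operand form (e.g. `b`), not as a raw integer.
d

[00] c6 a4 → 0xc6a4
  op=0xc6a4>>12=0xc ⇒ ldi (RI)
  rd@[11:9]=0x3 ⇒ d
  imm@[8:0]=0xa4 ⇒ $164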